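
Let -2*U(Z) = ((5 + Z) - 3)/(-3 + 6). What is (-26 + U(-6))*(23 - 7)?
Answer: -1216/3 ≈ -405.33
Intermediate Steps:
U(Z) = -1/3 - Z/6 (U(Z) = -((5 + Z) - 3)/(2*(-3 + 6)) = -(2 + Z)/(2*3) = -(2/3 + Z/3)/2 = -1/3 - Z/6)
(-26 + U(-6))*(23 - 7) = (-26 + (-1/3 - 1/6*(-6)))*(23 - 7) = (-26 + (-1/3 + 1))*16 = (-26 + 2/3)*16 = -76/3*16 = -1216/3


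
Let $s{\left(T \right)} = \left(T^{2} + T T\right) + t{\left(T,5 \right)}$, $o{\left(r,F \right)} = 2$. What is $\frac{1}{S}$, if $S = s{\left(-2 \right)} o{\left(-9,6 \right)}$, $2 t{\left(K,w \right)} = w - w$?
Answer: $\frac{1}{16} \approx 0.0625$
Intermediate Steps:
$t{\left(K,w \right)} = 0$ ($t{\left(K,w \right)} = \frac{w - w}{2} = \frac{1}{2} \cdot 0 = 0$)
$s{\left(T \right)} = 2 T^{2}$ ($s{\left(T \right)} = \left(T^{2} + T T\right) + 0 = \left(T^{2} + T^{2}\right) + 0 = 2 T^{2} + 0 = 2 T^{2}$)
$S = 16$ ($S = 2 \left(-2\right)^{2} \cdot 2 = 2 \cdot 4 \cdot 2 = 8 \cdot 2 = 16$)
$\frac{1}{S} = \frac{1}{16}$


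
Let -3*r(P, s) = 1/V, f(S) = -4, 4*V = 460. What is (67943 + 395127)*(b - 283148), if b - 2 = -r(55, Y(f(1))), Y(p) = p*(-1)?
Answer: -9047032764566/69 ≈ -1.3112e+11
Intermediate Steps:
V = 115 (V = (¼)*460 = 115)
Y(p) = -p
r(P, s) = -1/345 (r(P, s) = -⅓/115 = -⅓*1/115 = -1/345)
b = 691/345 (b = 2 - 1*(-1/345) = 2 + 1/345 = 691/345 ≈ 2.0029)
(67943 + 395127)*(b - 283148) = (67943 + 395127)*(691/345 - 283148) = 463070*(-97685369/345) = -9047032764566/69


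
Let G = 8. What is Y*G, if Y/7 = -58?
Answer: -3248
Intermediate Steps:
Y = -406 (Y = 7*(-58) = -406)
Y*G = -406*8 = -3248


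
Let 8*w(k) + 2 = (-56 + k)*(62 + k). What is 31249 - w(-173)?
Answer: 224575/8 ≈ 28072.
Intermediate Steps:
w(k) = -1/4 + (-56 + k)*(62 + k)/8 (w(k) = -1/4 + ((-56 + k)*(62 + k))/8 = -1/4 + (-56 + k)*(62 + k)/8)
31249 - w(-173) = 31249 - (-1737/4 + (1/8)*(-173)**2 + (3/4)*(-173)) = 31249 - (-1737/4 + (1/8)*29929 - 519/4) = 31249 - (-1737/4 + 29929/8 - 519/4) = 31249 - 1*25417/8 = 31249 - 25417/8 = 224575/8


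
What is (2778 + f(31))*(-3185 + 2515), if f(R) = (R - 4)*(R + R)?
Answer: -2982840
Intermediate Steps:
f(R) = 2*R*(-4 + R) (f(R) = (-4 + R)*(2*R) = 2*R*(-4 + R))
(2778 + f(31))*(-3185 + 2515) = (2778 + 2*31*(-4 + 31))*(-3185 + 2515) = (2778 + 2*31*27)*(-670) = (2778 + 1674)*(-670) = 4452*(-670) = -2982840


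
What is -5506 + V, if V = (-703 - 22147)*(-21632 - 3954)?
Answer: 584634594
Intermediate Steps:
V = 584640100 (V = -22850*(-25586) = 584640100)
-5506 + V = -5506 + 584640100 = 584634594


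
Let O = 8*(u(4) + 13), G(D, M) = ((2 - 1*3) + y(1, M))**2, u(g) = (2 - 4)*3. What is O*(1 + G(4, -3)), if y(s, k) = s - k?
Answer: 560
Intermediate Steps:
u(g) = -6 (u(g) = -2*3 = -6)
G(D, M) = M**2 (G(D, M) = ((2 - 1*3) + (1 - M))**2 = ((2 - 3) + (1 - M))**2 = (-1 + (1 - M))**2 = (-M)**2 = M**2)
O = 56 (O = 8*(-6 + 13) = 8*7 = 56)
O*(1 + G(4, -3)) = 56*(1 + (-3)**2) = 56*(1 + 9) = 56*10 = 560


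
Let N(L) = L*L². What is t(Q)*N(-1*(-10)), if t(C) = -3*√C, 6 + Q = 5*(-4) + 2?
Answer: -6000*I*√6 ≈ -14697.0*I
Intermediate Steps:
Q = -24 (Q = -6 + (5*(-4) + 2) = -6 + (-20 + 2) = -6 - 18 = -24)
N(L) = L³
t(Q)*N(-1*(-10)) = (-6*I*√6)*(-1*(-10))³ = -6*I*√6*10³ = -6*I*√6*1000 = -6000*I*√6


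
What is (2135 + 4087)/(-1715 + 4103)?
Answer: 1037/398 ≈ 2.6055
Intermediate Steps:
(2135 + 4087)/(-1715 + 4103) = 6222/2388 = 6222*(1/2388) = 1037/398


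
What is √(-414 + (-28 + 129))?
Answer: I*√313 ≈ 17.692*I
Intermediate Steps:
√(-414 + (-28 + 129)) = √(-414 + 101) = √(-313) = I*√313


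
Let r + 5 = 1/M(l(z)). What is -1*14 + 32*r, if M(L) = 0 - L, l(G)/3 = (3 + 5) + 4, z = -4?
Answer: -1574/9 ≈ -174.89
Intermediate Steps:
l(G) = 36 (l(G) = 3*((3 + 5) + 4) = 3*(8 + 4) = 3*12 = 36)
M(L) = -L
r = -181/36 (r = -5 + 1/(-1*36) = -5 + 1/(-36) = -5 - 1/36 = -181/36 ≈ -5.0278)
-1*14 + 32*r = -1*14 + 32*(-181/36) = -14 - 1448/9 = -1574/9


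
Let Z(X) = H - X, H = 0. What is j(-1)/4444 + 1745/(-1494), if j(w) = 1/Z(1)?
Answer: -3878137/3319668 ≈ -1.1682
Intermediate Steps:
Z(X) = -X (Z(X) = 0 - X = -X)
j(w) = -1 (j(w) = 1/(-1*1) = 1/(-1) = -1)
j(-1)/4444 + 1745/(-1494) = -1/4444 + 1745/(-1494) = -1*1/4444 + 1745*(-1/1494) = -1/4444 - 1745/1494 = -3878137/3319668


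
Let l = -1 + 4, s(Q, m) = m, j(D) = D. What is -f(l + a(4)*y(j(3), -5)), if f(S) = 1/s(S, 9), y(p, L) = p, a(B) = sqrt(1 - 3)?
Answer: -1/9 ≈ -0.11111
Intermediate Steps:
a(B) = I*sqrt(2) (a(B) = sqrt(-2) = I*sqrt(2))
l = 3
f(S) = 1/9
-f(l + a(4)*y(j(3), -5)) = -1*1/9 = -1/9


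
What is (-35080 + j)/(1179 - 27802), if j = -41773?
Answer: 76853/26623 ≈ 2.8867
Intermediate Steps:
(-35080 + j)/(1179 - 27802) = (-35080 - 41773)/(1179 - 27802) = -76853/(-26623) = -76853*(-1/26623) = 76853/26623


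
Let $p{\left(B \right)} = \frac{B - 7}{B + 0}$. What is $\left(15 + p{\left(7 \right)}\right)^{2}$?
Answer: $225$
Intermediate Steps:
$p{\left(B \right)} = \frac{-7 + B}{B}$
$\left(15 + p{\left(7 \right)}\right)^{2} = \left(15 + \frac{-7 + 7}{7}\right)^{2} = \left(15 + \frac{1}{7} \cdot 0\right)^{2} = \left(15 + 0\right)^{2} = 15^{2} = 225$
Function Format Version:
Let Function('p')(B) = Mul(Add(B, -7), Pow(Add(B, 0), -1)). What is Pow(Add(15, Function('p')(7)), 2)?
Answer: 225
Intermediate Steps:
Function('p')(B) = Mul(Pow(B, -1), Add(-7, B)) (Function('p')(B) = Mul(Add(-7, B), Pow(B, -1)) = Mul(Pow(B, -1), Add(-7, B)))
Pow(Add(15, Function('p')(7)), 2) = Pow(Add(15, Mul(Pow(7, -1), Add(-7, 7))), 2) = Pow(Add(15, Mul(Rational(1, 7), 0)), 2) = Pow(Add(15, 0), 2) = Pow(15, 2) = 225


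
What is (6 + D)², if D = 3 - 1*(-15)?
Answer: 576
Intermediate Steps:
D = 18 (D = 3 + 15 = 18)
(6 + D)² = (6 + 18)² = 24² = 576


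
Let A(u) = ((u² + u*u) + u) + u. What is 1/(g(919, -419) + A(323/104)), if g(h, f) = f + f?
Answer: -5408/4393983 ≈ -0.0012308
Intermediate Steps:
g(h, f) = 2*f
A(u) = 2*u + 2*u² (A(u) = ((u² + u²) + u) + u = (2*u² + u) + u = (u + 2*u²) + u = 2*u + 2*u²)
1/(g(919, -419) + A(323/104)) = 1/(2*(-419) + 2*(323/104)*(1 + 323/104)) = 1/(-838 + 2*(323*(1/104))*(1 + 323*(1/104))) = 1/(-838 + 2*(323/104)*(1 + 323/104)) = 1/(-838 + 2*(323/104)*(427/104)) = 1/(-838 + 137921/5408) = 1/(-4393983/5408) = -5408/4393983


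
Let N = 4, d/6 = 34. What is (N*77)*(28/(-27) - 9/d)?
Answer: -152845/459 ≈ -333.00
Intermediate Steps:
d = 204 (d = 6*34 = 204)
(N*77)*(28/(-27) - 9/d) = (4*77)*(28/(-27) - 9/204) = 308*(28*(-1/27) - 9*1/204) = 308*(-28/27 - 3/68) = 308*(-1985/1836) = -152845/459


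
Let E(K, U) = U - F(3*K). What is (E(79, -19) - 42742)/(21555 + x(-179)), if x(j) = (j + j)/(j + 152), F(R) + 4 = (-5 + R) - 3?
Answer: -1160622/582343 ≈ -1.9930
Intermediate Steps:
F(R) = -12 + R (F(R) = -4 + ((-5 + R) - 3) = -4 + (-8 + R) = -12 + R)
x(j) = 2*j/(152 + j) (x(j) = (2*j)/(152 + j) = 2*j/(152 + j))
E(K, U) = 12 + U - 3*K (E(K, U) = U - (-12 + 3*K) = U + (12 - 3*K) = 12 + U - 3*K)
(E(79, -19) - 42742)/(21555 + x(-179)) = ((12 - 19 - 3*79) - 42742)/(21555 + 2*(-179)/(152 - 179)) = ((12 - 19 - 237) - 42742)/(21555 + 2*(-179)/(-27)) = (-244 - 42742)/(21555 + 2*(-179)*(-1/27)) = -42986/(21555 + 358/27) = -42986/582343/27 = -42986*27/582343 = -1160622/582343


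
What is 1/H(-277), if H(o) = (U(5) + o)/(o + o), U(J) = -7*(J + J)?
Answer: 554/347 ≈ 1.5965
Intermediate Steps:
U(J) = -14*J
H(o) = (-70 + o)/(2*o) (H(o) = (-14*5 + o)/(o + o) = (-70 + o)/((2*o)) = (-70 + o)*(1/(2*o)) = (-70 + o)/(2*o))
1/H(-277) = 1/((½)*(-70 - 277)/(-277)) = 1/((½)*(-1/277)*(-347)) = 1/(347/554) = 554/347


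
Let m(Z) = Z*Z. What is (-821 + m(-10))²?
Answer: 519841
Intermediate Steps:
m(Z) = Z²
(-821 + m(-10))² = (-821 + (-10)²)² = (-821 + 100)² = (-721)² = 519841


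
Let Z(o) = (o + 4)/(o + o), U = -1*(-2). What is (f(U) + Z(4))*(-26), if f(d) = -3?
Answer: 52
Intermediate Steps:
U = 2
Z(o) = (4 + o)/(2*o) (Z(o) = (4 + o)/((2*o)) = (4 + o)*(1/(2*o)) = (4 + o)/(2*o))
(f(U) + Z(4))*(-26) = (-3 + (1/2)*(4 + 4)/4)*(-26) = (-3 + (1/2)*(1/4)*8)*(-26) = (-3 + 1)*(-26) = -2*(-26) = 52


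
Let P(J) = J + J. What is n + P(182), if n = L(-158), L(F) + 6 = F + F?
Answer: 42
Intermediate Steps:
P(J) = 2*J
L(F) = -6 + 2*F (L(F) = -6 + (F + F) = -6 + 2*F)
n = -322 (n = -6 + 2*(-158) = -6 - 316 = -322)
n + P(182) = -322 + 2*182 = -322 + 364 = 42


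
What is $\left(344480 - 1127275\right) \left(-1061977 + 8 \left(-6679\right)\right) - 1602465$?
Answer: $873134985690$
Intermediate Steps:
$\left(344480 - 1127275\right) \left(-1061977 + 8 \left(-6679\right)\right) - 1602465 = - 782795 \left(-1061977 - 53432\right) - 1602465 = \left(-782795\right) \left(-1115409\right) - 1602465 = 873136588155 - 1602465 = 873134985690$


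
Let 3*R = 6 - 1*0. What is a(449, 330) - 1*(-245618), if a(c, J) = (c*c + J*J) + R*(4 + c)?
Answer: 557025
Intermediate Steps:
R = 2 (R = (6 - 1*0)/3 = (6 + 0)/3 = (1/3)*6 = 2)
a(c, J) = 8 + J**2 + c**2 + 2*c (a(c, J) = (c*c + J*J) + 2*(4 + c) = (c**2 + J**2) + (8 + 2*c) = (J**2 + c**2) + (8 + 2*c) = 8 + J**2 + c**2 + 2*c)
a(449, 330) - 1*(-245618) = (8 + 330**2 + 449**2 + 2*449) - 1*(-245618) = (8 + 108900 + 201601 + 898) + 245618 = 311407 + 245618 = 557025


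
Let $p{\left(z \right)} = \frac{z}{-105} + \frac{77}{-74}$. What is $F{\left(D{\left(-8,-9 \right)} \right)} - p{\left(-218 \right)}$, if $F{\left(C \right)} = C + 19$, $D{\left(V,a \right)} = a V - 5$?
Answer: $\frac{660173}{7770} \approx 84.964$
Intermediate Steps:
$D{\left(V,a \right)} = -5 + V a$ ($D{\left(V,a \right)} = V a - 5 = -5 + V a$)
$F{\left(C \right)} = 19 + C$
$p{\left(z \right)} = - \frac{77}{74} - \frac{z}{105}$ ($p{\left(z \right)} = z \left(- \frac{1}{105}\right) + 77 \left(- \frac{1}{74}\right) = - \frac{z}{105} - \frac{77}{74} = - \frac{77}{74} - \frac{z}{105}$)
$F{\left(D{\left(-8,-9 \right)} \right)} - p{\left(-218 \right)} = \left(19 - -67\right) - \left(- \frac{77}{74} - - \frac{218}{105}\right) = \left(19 + \left(-5 + 72\right)\right) - \left(- \frac{77}{74} + \frac{218}{105}\right) = \left(19 + 67\right) - \frac{8047}{7770} = 86 - \frac{8047}{7770} = \frac{660173}{7770}$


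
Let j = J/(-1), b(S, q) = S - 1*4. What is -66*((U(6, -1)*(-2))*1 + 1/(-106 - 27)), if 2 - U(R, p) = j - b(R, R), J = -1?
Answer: 52734/133 ≈ 396.50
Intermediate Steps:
b(S, q) = -4 + S (b(S, q) = S - 4 = -4 + S)
j = 1 (j = -1/(-1) = -1*(-1) = 1)
U(R, p) = -3 + R (U(R, p) = 2 - (1 - (-4 + R)) = 2 - (1 + (4 - R)) = 2 - (5 - R) = 2 + (-5 + R) = -3 + R)
-66*((U(6, -1)*(-2))*1 + 1/(-106 - 27)) = -66*(((-3 + 6)*(-2))*1 + 1/(-106 - 27)) = -66*((3*(-2))*1 + 1/(-133)) = -66*(-6*1 - 1/133) = -66*(-6 - 1/133) = -66*(-799/133) = 52734/133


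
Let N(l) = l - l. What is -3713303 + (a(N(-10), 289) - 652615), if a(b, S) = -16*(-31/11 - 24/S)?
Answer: -13879105754/3179 ≈ -4.3659e+6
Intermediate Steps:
N(l) = 0
a(b, S) = 496/11 + 384/S (a(b, S) = -16*(-31*1/11 - 24/S) = -16*(-31/11 - 24/S) = 496/11 + 384/S)
-3713303 + (a(N(-10), 289) - 652615) = -3713303 + ((496/11 + 384/289) - 652615) = -3713303 + (147568/3179 - 652615) = -3713303 - 2074515517/3179 = -13879105754/3179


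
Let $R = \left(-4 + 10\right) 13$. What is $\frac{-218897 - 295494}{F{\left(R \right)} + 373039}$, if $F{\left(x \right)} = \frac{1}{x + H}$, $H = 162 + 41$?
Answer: $- \frac{144543871}{104823960} \approx -1.3789$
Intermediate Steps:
$H = 203$
$R = 78$ ($R = 6 \cdot 13 = 78$)
$F{\left(x \right)} = \frac{1}{203 + x}$ ($F{\left(x \right)} = \frac{1}{x + 203} = \frac{1}{203 + x}$)
$\frac{-218897 - 295494}{F{\left(R \right)} + 373039} = \frac{-218897 - 295494}{\frac{1}{203 + 78} + 373039} = - \frac{514391}{\frac{1}{281} + 373039} = - \frac{514391}{\frac{104823960}{281}} = \left(-514391\right) \frac{281}{104823960} = - \frac{144543871}{104823960}$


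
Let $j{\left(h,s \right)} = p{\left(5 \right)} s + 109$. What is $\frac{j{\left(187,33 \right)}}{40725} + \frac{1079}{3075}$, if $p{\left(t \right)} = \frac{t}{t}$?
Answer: $\frac{591719}{1669725} \approx 0.35438$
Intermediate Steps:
$p{\left(t \right)} = 1$
$j{\left(h,s \right)} = 109 + s$ ($j{\left(h,s \right)} = 1 s + 109 = s + 109 = 109 + s$)
$\frac{j{\left(187,33 \right)}}{40725} + \frac{1079}{3075} = \frac{109 + 33}{40725} + \frac{1079}{3075} = 142 \cdot \frac{1}{40725} + 1079 \cdot \frac{1}{3075} = \frac{142}{40725} + \frac{1079}{3075} = \frac{591719}{1669725}$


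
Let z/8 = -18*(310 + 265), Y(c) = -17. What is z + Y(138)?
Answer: -82817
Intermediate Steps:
z = -82800 (z = 8*(-18*(310 + 265)) = 8*(-18*575) = 8*(-10350) = -82800)
z + Y(138) = -82800 - 17 = -82817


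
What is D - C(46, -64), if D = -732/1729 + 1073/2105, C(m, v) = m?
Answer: -167104713/3639545 ≈ -45.914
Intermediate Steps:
D = 314357/3639545 (D = -732*1/1729 + 1073*(1/2105) = -732/1729 + 1073/2105 = 314357/3639545 ≈ 0.086373)
D - C(46, -64) = 314357/3639545 - 1*46 = 314357/3639545 - 46 = -167104713/3639545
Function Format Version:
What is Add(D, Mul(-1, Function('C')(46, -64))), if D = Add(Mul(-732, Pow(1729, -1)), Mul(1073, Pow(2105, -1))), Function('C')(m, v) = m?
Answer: Rational(-167104713, 3639545) ≈ -45.914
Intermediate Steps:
D = Rational(314357, 3639545) (D = Add(Mul(-732, Rational(1, 1729)), Mul(1073, Rational(1, 2105))) = Add(Rational(-732, 1729), Rational(1073, 2105)) = Rational(314357, 3639545) ≈ 0.086373)
Add(D, Mul(-1, Function('C')(46, -64))) = Add(Rational(314357, 3639545), Mul(-1, 46)) = Add(Rational(314357, 3639545), -46) = Rational(-167104713, 3639545)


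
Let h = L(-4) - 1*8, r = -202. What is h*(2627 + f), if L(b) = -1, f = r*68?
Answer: 99981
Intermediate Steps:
f = -13736 (f = -202*68 = -13736)
h = -9 (h = -1 - 1*8 = -1 - 8 = -9)
h*(2627 + f) = -9*(2627 - 13736) = -9*(-11109) = 99981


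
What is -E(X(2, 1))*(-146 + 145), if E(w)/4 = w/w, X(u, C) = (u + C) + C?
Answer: 4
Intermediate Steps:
X(u, C) = u + 2*C (X(u, C) = (C + u) + C = u + 2*C)
E(w) = 4 (E(w) = 4*(w/w) = 4*1 = 4)
-E(X(2, 1))*(-146 + 145) = -4*(-146 + 145) = -4*(-1) = -1*(-4) = 4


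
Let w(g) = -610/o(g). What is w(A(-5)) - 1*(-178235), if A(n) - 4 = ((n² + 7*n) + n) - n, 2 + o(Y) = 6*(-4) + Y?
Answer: 2852065/16 ≈ 1.7825e+5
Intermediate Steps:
o(Y) = -26 + Y (o(Y) = -2 + (6*(-4) + Y) = -2 + (-24 + Y) = -26 + Y)
A(n) = 4 + n² + 7*n (A(n) = 4 + (((n² + 7*n) + n) - n) = 4 + ((n² + 8*n) - n) = 4 + (n² + 7*n) = 4 + n² + 7*n)
w(g) = -610/(-26 + g)
w(A(-5)) - 1*(-178235) = -610/(-26 + (4 + (-5)² + 7*(-5))) - 1*(-178235) = -610/(-26 + (4 + 25 - 35)) + 178235 = -610/(-26 - 6) + 178235 = -610/(-32) + 178235 = -610*(-1/32) + 178235 = 305/16 + 178235 = 2852065/16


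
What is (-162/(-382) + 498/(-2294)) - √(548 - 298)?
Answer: 45348/219077 - 5*√10 ≈ -15.604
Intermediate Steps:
(-162/(-382) + 498/(-2294)) - √(548 - 298) = (-162*(-1/382) + 498*(-1/2294)) - √250 = (81/191 - 249/1147) - 5*√10 = 45348/219077 - 5*√10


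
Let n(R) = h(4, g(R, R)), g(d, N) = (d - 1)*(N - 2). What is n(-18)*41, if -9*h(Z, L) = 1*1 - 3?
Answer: 82/9 ≈ 9.1111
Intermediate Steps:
g(d, N) = (-1 + d)*(-2 + N)
h(Z, L) = 2/9 (h(Z, L) = -(1*1 - 3)/9 = -(1 - 3)/9 = -⅑*(-2) = 2/9)
n(R) = 2/9
n(-18)*41 = (2/9)*41 = 82/9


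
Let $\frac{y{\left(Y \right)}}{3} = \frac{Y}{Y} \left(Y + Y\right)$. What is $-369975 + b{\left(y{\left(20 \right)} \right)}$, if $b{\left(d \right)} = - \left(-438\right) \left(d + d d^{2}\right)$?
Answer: $756546585$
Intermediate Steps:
$y{\left(Y \right)} = 6 Y$ ($y{\left(Y \right)} = 3 \frac{Y}{Y} \left(Y + Y\right) = 3 \cdot 1 \cdot 2 Y = 3 \cdot 2 Y = 6 Y$)
$b{\left(d \right)} = 438 d + 438 d^{3}$ ($b{\left(d \right)} = - \left(-438\right) \left(d + d^{3}\right) = - (- 438 d - 438 d^{3}) = 438 d + 438 d^{3}$)
$-369975 + b{\left(y{\left(20 \right)} \right)} = -369975 + 438 \cdot 6 \cdot 20 \left(1 + \left(6 \cdot 20\right)^{2}\right) = -369975 + 438 \cdot 120 \left(1 + 120^{2}\right) = -369975 + 438 \cdot 120 \left(1 + 14400\right) = -369975 + 438 \cdot 120 \cdot 14401 = -369975 + 756916560 = 756546585$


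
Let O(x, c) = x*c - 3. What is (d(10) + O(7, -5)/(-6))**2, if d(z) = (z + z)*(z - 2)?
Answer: 249001/9 ≈ 27667.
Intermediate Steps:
O(x, c) = -3 + c*x (O(x, c) = c*x - 3 = -3 + c*x)
d(z) = 2*z*(-2 + z) (d(z) = (2*z)*(-2 + z) = 2*z*(-2 + z))
(d(10) + O(7, -5)/(-6))**2 = (2*10*(-2 + 10) + (-3 - 5*7)/(-6))**2 = (2*10*8 + (-3 - 35)*(-1/6))**2 = (160 - 38*(-1/6))**2 = (160 + 19/3)**2 = (499/3)**2 = 249001/9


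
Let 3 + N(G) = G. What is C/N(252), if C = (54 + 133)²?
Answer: 34969/249 ≈ 140.44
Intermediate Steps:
N(G) = -3 + G
C = 34969 (C = 187² = 34969)
C/N(252) = 34969/(-3 + 252) = 34969/249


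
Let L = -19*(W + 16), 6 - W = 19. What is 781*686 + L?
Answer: 535709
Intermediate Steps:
W = -13 (W = 6 - 1*19 = 6 - 19 = -13)
L = -57 (L = -19*(-13 + 16) = -19*3 = -57)
781*686 + L = 781*686 - 57 = 535766 - 57 = 535709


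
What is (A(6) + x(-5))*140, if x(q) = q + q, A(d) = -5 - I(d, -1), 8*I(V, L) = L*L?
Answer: -4235/2 ≈ -2117.5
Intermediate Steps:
I(V, L) = L²/8 (I(V, L) = (L*L)/8 = L²/8)
A(d) = -41/8 (A(d) = -5 - (-1)²/8 = -5 - 1/8 = -5 - 1*⅛ = -5 - ⅛ = -41/8)
x(q) = 2*q
(A(6) + x(-5))*140 = (-41/8 + 2*(-5))*140 = (-41/8 - 10)*140 = -121/8*140 = -4235/2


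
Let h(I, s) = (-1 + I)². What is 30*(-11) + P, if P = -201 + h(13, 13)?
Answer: -387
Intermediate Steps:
P = -57 (P = -201 + (-1 + 13)² = -201 + 12² = -201 + 144 = -57)
30*(-11) + P = 30*(-11) - 57 = -330 - 57 = -387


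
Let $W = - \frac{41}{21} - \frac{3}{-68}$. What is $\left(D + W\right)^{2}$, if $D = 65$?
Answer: $\frac{8117109025}{2039184} \approx 3980.6$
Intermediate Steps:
$W = - \frac{2725}{1428}$ ($W = \left(-41\right) \frac{1}{21} - - \frac{3}{68} = - \frac{41}{21} + \frac{3}{68} = - \frac{2725}{1428} \approx -1.9083$)
$\left(D + W\right)^{2} = \left(65 - \frac{2725}{1428}\right)^{2} = \left(\frac{90095}{1428}\right)^{2} = \frac{8117109025}{2039184}$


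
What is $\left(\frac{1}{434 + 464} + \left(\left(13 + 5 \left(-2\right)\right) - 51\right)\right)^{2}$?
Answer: $\frac{1857868609}{806404} \approx 2303.9$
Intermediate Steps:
$\left(\frac{1}{434 + 464} + \left(\left(13 + 5 \left(-2\right)\right) - 51\right)\right)^{2} = \left(\frac{1}{898} + \left(\left(13 - 10\right) - 51\right)\right)^{2} = \left(\frac{1}{898} + \left(3 - 51\right)\right)^{2} = \left(\frac{1}{898} - 48\right)^{2} = \left(- \frac{43103}{898}\right)^{2} = \frac{1857868609}{806404}$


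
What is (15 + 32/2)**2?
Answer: 961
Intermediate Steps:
(15 + 32/2)**2 = (15 + 32*(1/2))**2 = (15 + 16)**2 = 31**2 = 961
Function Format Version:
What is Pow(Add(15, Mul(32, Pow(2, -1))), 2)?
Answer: 961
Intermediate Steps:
Pow(Add(15, Mul(32, Pow(2, -1))), 2) = Pow(Add(15, Mul(32, Rational(1, 2))), 2) = Pow(Add(15, 16), 2) = Pow(31, 2) = 961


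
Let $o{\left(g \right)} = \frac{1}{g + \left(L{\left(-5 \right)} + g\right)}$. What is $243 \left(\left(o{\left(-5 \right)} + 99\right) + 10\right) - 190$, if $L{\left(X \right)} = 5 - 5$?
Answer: $\frac{262727}{10} \approx 26273.0$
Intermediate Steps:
$L{\left(X \right)} = 0$ ($L{\left(X \right)} = 5 - 5 = 0$)
$o{\left(g \right)} = \frac{1}{2 g}$ ($o{\left(g \right)} = \frac{1}{g + \left(0 + g\right)} = \frac{1}{g + g} = \frac{1}{2 g}$)
$243 \left(\left(o{\left(-5 \right)} + 99\right) + 10\right) - 190 = 243 \left(\left(\frac{1}{2 \left(-5\right)} + 99\right) + 10\right) - 190 = 243 \left(\left(\frac{1}{2} \left(- \frac{1}{5}\right) + 99\right) + 10\right) - 190 = 243 \left(\left(- \frac{1}{10} + 99\right) + 10\right) - 190 = 243 \left(\frac{989}{10} + 10\right) - 190 = 243 \cdot \frac{1089}{10} - 190 = \frac{264627}{10} - 190 = \frac{262727}{10}$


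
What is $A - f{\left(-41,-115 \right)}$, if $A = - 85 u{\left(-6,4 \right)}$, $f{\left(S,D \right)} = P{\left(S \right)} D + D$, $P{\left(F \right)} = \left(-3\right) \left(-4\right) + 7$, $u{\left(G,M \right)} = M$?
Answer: $1960$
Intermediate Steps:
$P{\left(F \right)} = 19$ ($P{\left(F \right)} = 12 + 7 = 19$)
$f{\left(S,D \right)} = 20 D$ ($f{\left(S,D \right)} = 19 D + D = 20 D$)
$A = -340$ ($A = \left(-85\right) 4 = -340$)
$A - f{\left(-41,-115 \right)} = -340 - 20 \left(-115\right) = -340 - -2300 = -340 + 2300 = 1960$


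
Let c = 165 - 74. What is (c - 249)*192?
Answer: -30336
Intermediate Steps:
c = 91
(c - 249)*192 = (91 - 249)*192 = -158*192 = -30336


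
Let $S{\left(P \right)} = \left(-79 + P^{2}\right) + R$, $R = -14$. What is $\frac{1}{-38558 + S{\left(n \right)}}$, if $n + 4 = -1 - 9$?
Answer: $- \frac{1}{38455} \approx -2.6004 \cdot 10^{-5}$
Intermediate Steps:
$n = -14$ ($n = -4 - 10 = -14$)
$S{\left(P \right)} = -93 + P^{2}$ ($S{\left(P \right)} = \left(-79 + P^{2}\right) - 14 = -93 + P^{2}$)
$\frac{1}{-38558 + S{\left(n \right)}} = \frac{1}{-38558 - \left(93 - \left(-14\right)^{2}\right)} = \frac{1}{-38558 + \left(-93 + 196\right)} = \frac{1}{-38558 + 103} = \frac{1}{-38455} = - \frac{1}{38455}$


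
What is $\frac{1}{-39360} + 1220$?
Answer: $\frac{48019199}{39360} \approx 1220.0$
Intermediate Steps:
$\frac{1}{-39360} + 1220 = - \frac{1}{39360} + 1220 = \frac{48019199}{39360}$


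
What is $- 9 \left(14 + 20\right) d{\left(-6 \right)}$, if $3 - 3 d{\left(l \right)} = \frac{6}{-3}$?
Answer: $-510$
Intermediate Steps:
$d{\left(l \right)} = \frac{5}{3}$ ($d{\left(l \right)} = 1 - \frac{6 \frac{1}{-3}}{3} = 1 - \frac{6 \left(- \frac{1}{3}\right)}{3} = 1 - - \frac{2}{3} = 1 + \frac{2}{3} = \frac{5}{3}$)
$- 9 \left(14 + 20\right) d{\left(-6 \right)} = - 9 \left(14 + 20\right) \frac{5}{3} = \left(-9\right) 34 \cdot \frac{5}{3} = \left(-306\right) \frac{5}{3} = -510$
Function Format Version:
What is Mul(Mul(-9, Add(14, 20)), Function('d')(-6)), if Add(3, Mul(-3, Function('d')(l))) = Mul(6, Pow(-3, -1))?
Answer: -510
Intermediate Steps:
Function('d')(l) = Rational(5, 3) (Function('d')(l) = Add(1, Mul(Rational(-1, 3), Mul(6, Pow(-3, -1)))) = Add(1, Mul(Rational(-1, 3), Mul(6, Rational(-1, 3)))) = Add(1, Mul(Rational(-1, 3), -2)) = Add(1, Rational(2, 3)) = Rational(5, 3))
Mul(Mul(-9, Add(14, 20)), Function('d')(-6)) = Mul(Mul(-9, Add(14, 20)), Rational(5, 3)) = Mul(Mul(-9, 34), Rational(5, 3)) = Mul(-306, Rational(5, 3)) = -510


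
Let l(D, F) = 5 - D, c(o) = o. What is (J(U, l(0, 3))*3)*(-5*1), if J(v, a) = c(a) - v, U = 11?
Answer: 90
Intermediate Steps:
J(v, a) = a - v
(J(U, l(0, 3))*3)*(-5*1) = (((5 - 1*0) - 1*11)*3)*(-5*1) = (((5 + 0) - 11)*3)*(-5) = ((5 - 11)*3)*(-5) = -6*3*(-5) = -18*(-5) = 90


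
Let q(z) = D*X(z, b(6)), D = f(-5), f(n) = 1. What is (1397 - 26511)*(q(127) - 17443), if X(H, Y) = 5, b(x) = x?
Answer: 437937932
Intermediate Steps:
D = 1
q(z) = 5 (q(z) = 1*5 = 5)
(1397 - 26511)*(q(127) - 17443) = (1397 - 26511)*(5 - 17443) = -25114*(-17438) = 437937932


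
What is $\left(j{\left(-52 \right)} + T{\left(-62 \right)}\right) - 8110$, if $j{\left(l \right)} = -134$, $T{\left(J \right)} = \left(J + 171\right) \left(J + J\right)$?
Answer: $-21760$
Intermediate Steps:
$T{\left(J \right)} = 2 J \left(171 + J\right)$ ($T{\left(J \right)} = \left(171 + J\right) 2 J = 2 J \left(171 + J\right)$)
$\left(j{\left(-52 \right)} + T{\left(-62 \right)}\right) - 8110 = \left(-134 + 2 \left(-62\right) \left(171 - 62\right)\right) - 8110 = \left(-134 + 2 \left(-62\right) 109\right) - 8110 = \left(-134 - 13516\right) - 8110 = -13650 - 8110 = -21760$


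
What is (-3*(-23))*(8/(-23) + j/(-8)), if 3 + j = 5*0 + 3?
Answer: -24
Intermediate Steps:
j = 0 (j = -3 + (5*0 + 3) = -3 + (0 + 3) = -3 + 3 = 0)
(-3*(-23))*(8/(-23) + j/(-8)) = (-3*(-23))*(8/(-23) + 0/(-8)) = 69*(8*(-1/23) + 0*(-⅛)) = 69*(-8/23 + 0) = 69*(-8/23) = -24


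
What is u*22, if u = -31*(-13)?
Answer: 8866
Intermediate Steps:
u = 403
u*22 = 403*22 = 8866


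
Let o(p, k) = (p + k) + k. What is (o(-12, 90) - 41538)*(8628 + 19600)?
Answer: -1167792360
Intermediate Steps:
o(p, k) = p + 2*k (o(p, k) = (k + p) + k = p + 2*k)
(o(-12, 90) - 41538)*(8628 + 19600) = ((-12 + 2*90) - 41538)*(8628 + 19600) = ((-12 + 180) - 41538)*28228 = (168 - 41538)*28228 = -41370*28228 = -1167792360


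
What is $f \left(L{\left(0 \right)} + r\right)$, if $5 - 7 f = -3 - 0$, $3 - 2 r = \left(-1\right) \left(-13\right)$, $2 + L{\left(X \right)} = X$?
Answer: $-8$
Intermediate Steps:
$L{\left(X \right)} = -2 + X$
$r = -5$ ($r = \frac{3}{2} - \frac{\left(-1\right) \left(-13\right)}{2} = \frac{3}{2} - \frac{13}{2} = -5$)
$f = \frac{8}{7}$ ($f = \frac{5}{7} - \frac{-3 - 0}{7} = \frac{5}{7} - \frac{-3 + 0}{7} = \frac{5}{7} - - \frac{3}{7} = \frac{5}{7} + \frac{3}{7} = \frac{8}{7} \approx 1.1429$)
$f \left(L{\left(0 \right)} + r\right) = \frac{8 \left(\left(-2 + 0\right) - 5\right)}{7} = \frac{8 \left(-2 - 5\right)}{7} = \frac{8}{7} \left(-7\right) = -8$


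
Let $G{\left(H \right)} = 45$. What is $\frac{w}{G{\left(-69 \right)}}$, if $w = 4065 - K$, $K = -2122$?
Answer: $\frac{6187}{45} \approx 137.49$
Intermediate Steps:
$w = 6187$ ($w = 4065 - -2122 = 4065 + 2122 = 6187$)
$\frac{w}{G{\left(-69 \right)}} = \frac{6187}{45}$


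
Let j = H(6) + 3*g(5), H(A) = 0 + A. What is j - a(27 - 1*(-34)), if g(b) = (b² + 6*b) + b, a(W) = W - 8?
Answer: 133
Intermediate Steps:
a(W) = -8 + W
g(b) = b² + 7*b
H(A) = A
j = 186 (j = 6 + 3*(5*(7 + 5)) = 6 + 3*(5*12) = 6 + 3*60 = 6 + 180 = 186)
j - a(27 - 1*(-34)) = 186 - (-8 + (27 - 1*(-34))) = 186 - (-8 + (27 + 34)) = 186 - (-8 + 61) = 186 - 1*53 = 186 - 53 = 133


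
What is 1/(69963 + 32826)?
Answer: 1/102789 ≈ 9.7287e-6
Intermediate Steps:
1/(69963 + 32826) = 1/102789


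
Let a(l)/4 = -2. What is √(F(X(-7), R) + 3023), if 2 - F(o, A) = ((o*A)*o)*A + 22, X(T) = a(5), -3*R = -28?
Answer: I*√23149/3 ≈ 50.716*I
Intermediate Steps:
R = 28/3 (R = -⅓*(-28) = 28/3 ≈ 9.3333)
a(l) = -8 (a(l) = 4*(-2) = -8)
X(T) = -8
F(o, A) = -20 - A²*o² (F(o, A) = 2 - (((o*A)*o)*A + 22) = 2 - (((A*o)*o)*A + 22) = 2 - ((A*o²)*A + 22) = 2 - (A²*o² + 22) = 2 - (22 + A²*o²) = 2 + (-22 - A²*o²) = -20 - A²*o²)
√(F(X(-7), R) + 3023) = √((-20 - 1*(28/3)²*(-8)²) + 3023) = √((-20 - 1*784/9*64) + 3023) = √((-20 - 50176/9) + 3023) = √(-50356/9 + 3023) = √(-23149/9) = I*√23149/3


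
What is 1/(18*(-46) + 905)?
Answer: 1/77 ≈ 0.012987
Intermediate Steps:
1/(18*(-46) + 905) = 1/(-828 + 905) = 1/77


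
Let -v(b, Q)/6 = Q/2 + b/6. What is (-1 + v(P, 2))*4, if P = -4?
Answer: -12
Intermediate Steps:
v(b, Q) = -b - 3*Q (v(b, Q) = -6*(Q/2 + b/6) = -b - 3*Q)
(-1 + v(P, 2))*4 = (-1 + (-1*(-4) - 3*2))*4 = (-1 + (4 - 6))*4 = (-1 - 2)*4 = -3*4 = -12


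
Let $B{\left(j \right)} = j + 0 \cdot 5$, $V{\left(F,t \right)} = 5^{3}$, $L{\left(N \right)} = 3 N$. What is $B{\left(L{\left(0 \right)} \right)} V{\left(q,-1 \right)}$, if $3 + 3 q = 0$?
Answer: $0$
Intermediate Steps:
$q = -1$ ($q = -1 + \frac{1}{3} \cdot 0 = -1 + 0 = -1$)
$V{\left(F,t \right)} = 125$
$B{\left(j \right)} = j$ ($B{\left(j \right)} = j + 0 = j$)
$B{\left(L{\left(0 \right)} \right)} V{\left(q,-1 \right)} = 3 \cdot 0 \cdot 125 = 0 \cdot 125 = 0$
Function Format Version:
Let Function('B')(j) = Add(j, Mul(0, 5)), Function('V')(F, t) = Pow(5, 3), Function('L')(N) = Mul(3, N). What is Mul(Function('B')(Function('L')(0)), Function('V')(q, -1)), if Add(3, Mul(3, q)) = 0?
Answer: 0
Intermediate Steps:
q = -1 (q = Add(-1, Mul(Rational(1, 3), 0)) = Add(-1, 0) = -1)
Function('V')(F, t) = 125
Function('B')(j) = j (Function('B')(j) = Add(j, 0) = j)
Mul(Function('B')(Function('L')(0)), Function('V')(q, -1)) = Mul(Mul(3, 0), 125) = Mul(0, 125) = 0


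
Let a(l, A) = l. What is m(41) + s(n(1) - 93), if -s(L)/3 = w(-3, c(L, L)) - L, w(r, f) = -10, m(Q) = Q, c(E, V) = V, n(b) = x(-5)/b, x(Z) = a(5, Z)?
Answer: -193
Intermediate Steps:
x(Z) = 5
n(b) = 5/b
s(L) = 30 + 3*L (s(L) = -3*(-10 - L) = 30 + 3*L)
m(41) + s(n(1) - 93) = 41 + (30 + 3*(5/1 - 93)) = 41 + (30 + 3*(5*1 - 93)) = 41 + (30 + 3*(5 - 93)) = 41 + (30 + 3*(-88)) = 41 + (30 - 264) = 41 - 234 = -193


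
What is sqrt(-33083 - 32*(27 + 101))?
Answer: 27*I*sqrt(51) ≈ 192.82*I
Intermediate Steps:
sqrt(-33083 - 32*(27 + 101)) = sqrt(-33083 - 32*128) = sqrt(-33083 - 4096) = sqrt(-37179) = 27*I*sqrt(51)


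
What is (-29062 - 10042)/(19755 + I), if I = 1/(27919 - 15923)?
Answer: -469091584/236980981 ≈ -1.9794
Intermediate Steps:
I = 1/11996 ≈ 8.3361e-5
(-29062 - 10042)/(19755 + I) = (-29062 - 10042)/(19755 + 1/11996) = -39104/236980981/11996 = -39104*11996/236980981 = -469091584/236980981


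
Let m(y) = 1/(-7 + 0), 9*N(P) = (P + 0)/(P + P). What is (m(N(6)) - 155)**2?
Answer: 1179396/49 ≈ 24069.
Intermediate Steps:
N(P) = 1/18 (N(P) = ((P + 0)/(P + P))/9 = (P/((2*P)))/9 = (P*(1/(2*P)))/9 = (1/9)*(1/2) = 1/18)
m(y) = -1/7 (m(y) = 1/(-7) = -1/7)
(m(N(6)) - 155)**2 = (-1/7 - 155)**2 = (-1086/7)**2 = 1179396/49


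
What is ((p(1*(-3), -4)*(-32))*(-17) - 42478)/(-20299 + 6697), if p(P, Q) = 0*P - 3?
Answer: 22055/6801 ≈ 3.2429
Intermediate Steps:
p(P, Q) = -3 (p(P, Q) = 0 - 3 = -3)
((p(1*(-3), -4)*(-32))*(-17) - 42478)/(-20299 + 6697) = (-3*(-32)*(-17) - 42478)/(-20299 + 6697) = (96*(-17) - 42478)/(-13602) = (-1632 - 42478)*(-1/13602) = -44110*(-1/13602) = 22055/6801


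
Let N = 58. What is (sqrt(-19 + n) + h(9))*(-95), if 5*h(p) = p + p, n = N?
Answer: -342 - 95*sqrt(39) ≈ -935.27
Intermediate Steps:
n = 58
h(p) = 2*p/5 (h(p) = (p + p)/5 = (2*p)/5 = 2*p/5)
(sqrt(-19 + n) + h(9))*(-95) = (sqrt(-19 + 58) + (2/5)*9)*(-95) = (sqrt(39) + 18/5)*(-95) = (18/5 + sqrt(39))*(-95) = -342 - 95*sqrt(39)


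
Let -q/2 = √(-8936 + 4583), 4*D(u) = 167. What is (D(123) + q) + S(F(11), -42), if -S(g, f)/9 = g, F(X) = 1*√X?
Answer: 167/4 - 9*√11 - 2*I*√4353 ≈ 11.9 - 131.95*I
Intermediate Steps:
F(X) = √X
D(u) = 167/4 (D(u) = (¼)*167 = 167/4)
S(g, f) = -9*g
q = -2*I*√4353 (q = -2*√(-8936 + 4583) = -2*I*√4353 ≈ -131.95*I)
(D(123) + q) + S(F(11), -42) = (167/4 - 2*I*√4353) - 9*√11 = 167/4 - 9*√11 - 2*I*√4353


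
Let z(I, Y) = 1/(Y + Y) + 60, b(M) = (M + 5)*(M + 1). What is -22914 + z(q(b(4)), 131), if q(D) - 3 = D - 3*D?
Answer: -5987747/262 ≈ -22854.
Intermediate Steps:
b(M) = (1 + M)*(5 + M) (b(M) = (5 + M)*(1 + M) = (1 + M)*(5 + M))
q(D) = 3 - 2*D (q(D) = 3 + (D - 3*D) = 3 - 2*D)
z(I, Y) = 60 + 1/(2*Y) (z(I, Y) = 1/(2*Y) + 60 = 60 + 1/(2*Y))
-22914 + z(q(b(4)), 131) = -22914 + (60 + (½)/131) = -22914 + (60 + (½)*(1/131)) = -22914 + (60 + 1/262) = -22914 + 15721/262 = -5987747/262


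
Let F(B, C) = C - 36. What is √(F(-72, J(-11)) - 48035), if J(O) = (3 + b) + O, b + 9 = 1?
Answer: 3*I*√5343 ≈ 219.29*I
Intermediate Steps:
b = -8 (b = -9 + 1 = -8)
J(O) = -5 + O (J(O) = (3 - 8) + O = -5 + O)
F(B, C) = -36 + C
√(F(-72, J(-11)) - 48035) = √((-36 + (-5 - 11)) - 48035) = √((-36 - 16) - 48035) = √(-52 - 48035) = √(-48087) = 3*I*√5343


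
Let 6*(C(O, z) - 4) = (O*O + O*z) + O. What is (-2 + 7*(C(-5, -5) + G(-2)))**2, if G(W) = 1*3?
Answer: 39601/4 ≈ 9900.3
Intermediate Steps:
C(O, z) = 4 + O/6 + O**2/6 + O*z/6 (C(O, z) = 4 + ((O*O + O*z) + O)/6 = 4 + ((O**2 + O*z) + O)/6 = 4 + (O + O**2 + O*z)/6 = 4 + (O/6 + O**2/6 + O*z/6) = 4 + O/6 + O**2/6 + O*z/6)
G(W) = 3
(-2 + 7*(C(-5, -5) + G(-2)))**2 = (-2 + 7*((4 + (1/6)*(-5) + (1/6)*(-5)**2 + (1/6)*(-5)*(-5)) + 3))**2 = (-2 + 7*((4 - 5/6 + (1/6)*25 + 25/6) + 3))**2 = (-2 + 7*((4 - 5/6 + 25/6 + 25/6) + 3))**2 = (-2 + 7*(23/2 + 3))**2 = (-2 + 7*(29/2))**2 = (-2 + 203/2)**2 = (199/2)**2 = 39601/4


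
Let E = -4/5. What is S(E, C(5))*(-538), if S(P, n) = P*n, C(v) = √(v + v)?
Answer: 2152*√10/5 ≈ 1361.0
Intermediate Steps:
C(v) = √2*√v (C(v) = √(2*v) = √2*√v)
E = -⅘ (E = -4*⅕ = -⅘ ≈ -0.80000)
S(E, C(5))*(-538) = -4*√2*√5/5*(-538) = -4*√10/5*(-538) = 2152*√10/5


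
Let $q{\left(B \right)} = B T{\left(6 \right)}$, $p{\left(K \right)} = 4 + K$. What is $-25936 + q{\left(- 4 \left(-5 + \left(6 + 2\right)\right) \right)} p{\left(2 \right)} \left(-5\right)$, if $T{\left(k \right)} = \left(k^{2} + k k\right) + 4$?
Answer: $1424$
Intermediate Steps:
$T{\left(k \right)} = 4 + 2 k^{2}$ ($T{\left(k \right)} = \left(k^{2} + k^{2}\right) + 4 = 2 k^{2} + 4 = 4 + 2 k^{2}$)
$q{\left(B \right)} = 76 B$ ($q{\left(B \right)} = B \left(4 + 2 \cdot 6^{2}\right) = B \left(4 + 2 \cdot 36\right) = B \left(4 + 72\right) = B 76 = 76 B$)
$-25936 + q{\left(- 4 \left(-5 + \left(6 + 2\right)\right) \right)} p{\left(2 \right)} \left(-5\right) = -25936 + 76 \left(- 4 \left(-5 + \left(6 + 2\right)\right)\right) \left(4 + 2\right) \left(-5\right) = -25936 + 76 \left(- 4 \left(-5 + 8\right)\right) 6 \left(-5\right) = -25936 + 76 \left(\left(-4\right) 3\right) 6 \left(-5\right) = -25936 + 76 \left(-12\right) 6 \left(-5\right) = -25936 + \left(-912\right) 6 \left(-5\right) = -25936 - -27360 = -25936 + 27360 = 1424$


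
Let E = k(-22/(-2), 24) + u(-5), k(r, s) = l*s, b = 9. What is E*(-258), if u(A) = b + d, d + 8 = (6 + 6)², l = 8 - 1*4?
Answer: -62178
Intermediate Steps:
l = 4 (l = 8 - 4 = 4)
d = 136 (d = -8 + (6 + 6)² = -8 + 12² = -8 + 144 = 136)
u(A) = 145 (u(A) = 9 + 136 = 145)
k(r, s) = 4*s
E = 241 (E = 4*24 + 145 = 96 + 145 = 241)
E*(-258) = 241*(-258) = -62178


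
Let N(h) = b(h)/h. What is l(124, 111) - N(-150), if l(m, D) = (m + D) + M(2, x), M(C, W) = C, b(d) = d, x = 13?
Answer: 236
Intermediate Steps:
N(h) = 1 (N(h) = h/h = 1)
l(m, D) = 2 + D + m (l(m, D) = (m + D) + 2 = (D + m) + 2 = 2 + D + m)
l(124, 111) - N(-150) = (2 + 111 + 124) - 1*1 = 237 - 1 = 236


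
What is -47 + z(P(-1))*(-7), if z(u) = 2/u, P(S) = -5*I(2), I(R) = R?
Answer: -228/5 ≈ -45.600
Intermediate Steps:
P(S) = -10 (P(S) = -5*2 = -10)
-47 + z(P(-1))*(-7) = -47 + (2/(-10))*(-7) = -47 + (2*(-1/10))*(-7) = -47 - 1/5*(-7) = -47 + 7/5 = -228/5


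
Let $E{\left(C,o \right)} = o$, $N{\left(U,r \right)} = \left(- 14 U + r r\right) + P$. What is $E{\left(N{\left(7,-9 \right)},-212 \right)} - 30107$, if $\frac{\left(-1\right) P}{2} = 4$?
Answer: $-30319$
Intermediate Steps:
$P = -8$ ($P = \left(-2\right) 4 = -8$)
$N{\left(U,r \right)} = -8 + r^{2} - 14 U$ ($N{\left(U,r \right)} = \left(- 14 U + r r\right) - 8 = \left(- 14 U + r^{2}\right) - 8 = \left(r^{2} - 14 U\right) - 8 = -8 + r^{2} - 14 U$)
$E{\left(N{\left(7,-9 \right)},-212 \right)} - 30107 = -212 - 30107 = -30319$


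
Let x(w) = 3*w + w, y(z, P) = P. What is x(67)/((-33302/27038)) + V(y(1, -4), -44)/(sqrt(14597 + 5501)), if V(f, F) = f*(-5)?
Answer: -3623092/16651 + 10*sqrt(20098)/10049 ≈ -217.45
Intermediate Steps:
x(w) = 4*w
V(f, F) = -5*f
x(67)/((-33302/27038)) + V(y(1, -4), -44)/(sqrt(14597 + 5501)) = (4*67)/((-33302/27038)) + (-5*(-4))/(sqrt(14597 + 5501)) = 268/((-33302*1/27038)) + 20/(sqrt(20098)) = 268/(-16651/13519) + 20*(sqrt(20098)/20098) = 268*(-13519/16651) + 10*sqrt(20098)/10049 = -3623092/16651 + 10*sqrt(20098)/10049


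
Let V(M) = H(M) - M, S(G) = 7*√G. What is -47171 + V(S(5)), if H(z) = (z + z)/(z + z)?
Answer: -47170 - 7*√5 ≈ -47186.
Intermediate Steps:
H(z) = 1 (H(z) = (2*z)/((2*z)) = (2*z)*(1/(2*z)) = 1)
V(M) = 1 - M
-47171 + V(S(5)) = -47171 + (1 - 7*√5) = -47170 - 7*√5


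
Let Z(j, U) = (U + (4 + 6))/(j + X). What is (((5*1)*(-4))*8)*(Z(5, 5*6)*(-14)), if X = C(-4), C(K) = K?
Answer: 89600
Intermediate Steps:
X = -4
Z(j, U) = (10 + U)/(-4 + j) (Z(j, U) = (U + (4 + 6))/(j - 4) = (U + 10)/(-4 + j) = (10 + U)/(-4 + j))
(((5*1)*(-4))*8)*(Z(5, 5*6)*(-14)) = (((5*1)*(-4))*8)*(((10 + 5*6)/(-4 + 5))*(-14)) = ((5*(-4))*8)*(((10 + 30)/1)*(-14)) = (-20*8)*((1*40)*(-14)) = -6400*(-14) = -160*(-560) = 89600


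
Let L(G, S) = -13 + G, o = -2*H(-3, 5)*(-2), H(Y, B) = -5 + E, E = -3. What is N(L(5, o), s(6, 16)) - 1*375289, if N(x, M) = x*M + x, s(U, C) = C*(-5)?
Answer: -374657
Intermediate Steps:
H(Y, B) = -8 (H(Y, B) = -5 - 3 = -8)
s(U, C) = -5*C
o = -32 (o = -2*(-8)*(-2) = 16*(-2) = -32)
N(x, M) = x + M*x (N(x, M) = M*x + x = x + M*x)
N(L(5, o), s(6, 16)) - 1*375289 = (-13 + 5)*(1 - 5*16) - 1*375289 = -8*(1 - 80) - 375289 = -8*(-79) - 375289 = 632 - 375289 = -374657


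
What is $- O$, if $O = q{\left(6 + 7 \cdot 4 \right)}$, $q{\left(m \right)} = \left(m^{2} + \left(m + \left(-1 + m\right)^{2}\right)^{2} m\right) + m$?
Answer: $-42879576$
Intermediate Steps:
$q{\left(m \right)} = m + m^{2} + m \left(m + \left(-1 + m\right)^{2}\right)^{2}$ ($q{\left(m \right)} = \left(m^{2} + m \left(m + \left(-1 + m\right)^{2}\right)^{2}\right) + m = m + m^{2} + m \left(m + \left(-1 + m\right)^{2}\right)^{2}$)
$O = 42879576$ ($O = \left(6 + 7 \cdot 4\right) \left(1 + \left(6 + 7 \cdot 4\right) + \left(\left(6 + 7 \cdot 4\right) + \left(-1 + \left(6 + 7 \cdot 4\right)\right)^{2}\right)^{2}\right) = \left(6 + 28\right) \left(1 + \left(6 + 28\right) + \left(\left(6 + 28\right) + \left(-1 + \left(6 + 28\right)\right)^{2}\right)^{2}\right) = 34 \left(1 + 34 + \left(34 + \left(-1 + 34\right)^{2}\right)^{2}\right) = 34 \left(1 + 34 + \left(34 + 33^{2}\right)^{2}\right) = 34 \left(1 + 34 + \left(34 + 1089\right)^{2}\right) = 34 \left(1 + 34 + 1123^{2}\right) = 34 \left(1 + 34 + 1261129\right) = 34 \cdot 1261164 = 42879576$)
$- O = \left(-1\right) 42879576 = -42879576$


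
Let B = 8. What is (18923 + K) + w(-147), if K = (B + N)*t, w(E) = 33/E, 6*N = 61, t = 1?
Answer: 5568637/294 ≈ 18941.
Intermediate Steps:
N = 61/6 (N = (1/6)*61 = 61/6 ≈ 10.167)
K = 109/6 (K = (8 + 61/6)*1 = (109/6)*1 = 109/6 ≈ 18.167)
(18923 + K) + w(-147) = (18923 + 109/6) + 33/(-147) = 113647/6 + 33*(-1/147) = 113647/6 - 11/49 = 5568637/294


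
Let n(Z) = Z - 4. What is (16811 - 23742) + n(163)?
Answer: -6772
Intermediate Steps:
n(Z) = -4 + Z
(16811 - 23742) + n(163) = (16811 - 23742) + (-4 + 163) = -6931 + 159 = -6772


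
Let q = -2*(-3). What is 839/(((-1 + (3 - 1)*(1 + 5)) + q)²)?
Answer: 839/289 ≈ 2.9031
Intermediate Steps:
q = 6
839/(((-1 + (3 - 1)*(1 + 5)) + q)²) = 839/(((-1 + (3 - 1)*(1 + 5)) + 6)²) = 839/(((-1 + 2*6) + 6)²) = 839/(((-1 + 12) + 6)²) = 839/((11 + 6)²) = 839/(17²) = 839/289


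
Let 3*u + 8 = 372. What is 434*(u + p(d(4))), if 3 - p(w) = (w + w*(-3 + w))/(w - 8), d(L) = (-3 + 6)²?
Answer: 79856/3 ≈ 26619.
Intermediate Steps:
u = 364/3 (u = -8/3 + (⅓)*372 = -8/3 + 124 = 364/3 ≈ 121.33)
d(L) = 9 (d(L) = 3² = 9)
p(w) = 3 - (w + w*(-3 + w))/(-8 + w) (p(w) = 3 - (w + w*(-3 + w))/(w - 8) = 3 - (w + w*(-3 + w))/(-8 + w))
434*(u + p(d(4))) = 434*(364/3 + (-24 - 1*9² + 5*9)/(-8 + 9)) = 434*(364/3 + (-24 - 1*81 + 45)/1) = 434*(364/3 + 1*(-24 - 81 + 45)) = 434*(364/3 + 1*(-60)) = 434*(364/3 - 60) = 434*(184/3) = 79856/3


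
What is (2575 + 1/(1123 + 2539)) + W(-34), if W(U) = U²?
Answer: 13662923/3662 ≈ 3731.0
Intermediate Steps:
(2575 + 1/(1123 + 2539)) + W(-34) = (2575 + 1/(1123 + 2539)) + (-34)² = (2575 + 1/3662) + 1156 = 9429651/3662 + 1156 = 13662923/3662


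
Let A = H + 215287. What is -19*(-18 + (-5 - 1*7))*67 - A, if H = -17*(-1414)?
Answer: -201135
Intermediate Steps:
H = 24038
A = 239325 (A = 24038 + 215287 = 239325)
-19*(-18 + (-5 - 1*7))*67 - A = -19*(-18 + (-5 - 1*7))*67 - 1*239325 = -19*(-18 + (-5 - 7))*67 - 239325 = -19*(-18 - 12)*67 - 239325 = -19*(-30)*67 - 239325 = 570*67 - 239325 = 38190 - 239325 = -201135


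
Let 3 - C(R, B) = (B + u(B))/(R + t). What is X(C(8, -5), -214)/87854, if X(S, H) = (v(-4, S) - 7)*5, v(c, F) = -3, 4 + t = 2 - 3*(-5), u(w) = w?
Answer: -25/43927 ≈ -0.00056913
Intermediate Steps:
t = 13 (t = -4 + (2 - 3*(-5)) = -4 + (2 + 15) = -4 + 17 = 13)
C(R, B) = 3 - 2*B/(13 + R) (C(R, B) = 3 - (B + B)/(R + 13) = 3 - 2*B/(13 + R))
X(S, H) = -50 (X(S, H) = (-3 - 7)*5 = -10*5 = -50)
X(C(8, -5), -214)/87854 = -50/87854 = -50*1/87854 = -25/43927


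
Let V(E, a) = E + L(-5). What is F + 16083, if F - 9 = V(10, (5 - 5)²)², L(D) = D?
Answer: 16117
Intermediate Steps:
V(E, a) = -5 + E (V(E, a) = E - 5 = -5 + E)
F = 34 (F = 9 + (-5 + 10)² = 9 + 5² = 9 + 25 = 34)
F + 16083 = 34 + 16083 = 16117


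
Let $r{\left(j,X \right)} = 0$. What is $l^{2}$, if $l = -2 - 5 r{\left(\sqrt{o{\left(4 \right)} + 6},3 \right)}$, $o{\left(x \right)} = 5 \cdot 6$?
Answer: $4$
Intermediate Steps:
$o{\left(x \right)} = 30$
$l = -2$ ($l = -2 - 0 = -2 + 0 = -2$)
$l^{2} = \left(-2\right)^{2} = 4$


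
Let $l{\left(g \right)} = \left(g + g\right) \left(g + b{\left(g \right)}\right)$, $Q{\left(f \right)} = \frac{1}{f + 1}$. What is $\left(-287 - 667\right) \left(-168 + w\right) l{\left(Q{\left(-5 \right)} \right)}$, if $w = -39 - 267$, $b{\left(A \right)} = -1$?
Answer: $\frac{565245}{2} \approx 2.8262 \cdot 10^{5}$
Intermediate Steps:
$w = -306$ ($w = -39 - 267 = -306$)
$Q{\left(f \right)} = \frac{1}{1 + f}$
$l{\left(g \right)} = 2 g \left(-1 + g\right)$ ($l{\left(g \right)} = \left(g + g\right) \left(g - 1\right) = 2 g \left(-1 + g\right)$)
$\left(-287 - 667\right) \left(-168 + w\right) l{\left(Q{\left(-5 \right)} \right)} = \left(-287 - 667\right) \left(-168 - 306\right) \frac{2 \left(-1 + \frac{1}{1 - 5}\right)}{1 - 5} = \left(-954\right) \left(-474\right) \frac{2 \left(-1 + \frac{1}{-4}\right)}{-4} = 452196 \cdot 2 \left(- \frac{1}{4}\right) \left(-1 - \frac{1}{4}\right) = 452196 \cdot 2 \left(- \frac{1}{4}\right) \left(- \frac{5}{4}\right) = 452196 \cdot \frac{5}{8} = \frac{565245}{2}$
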